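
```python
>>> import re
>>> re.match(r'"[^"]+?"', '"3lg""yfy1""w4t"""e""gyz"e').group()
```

'"3lg"'

`re.match` only tries the pattern at the start of the string.
The match spans [0:5] → '"3lg"'.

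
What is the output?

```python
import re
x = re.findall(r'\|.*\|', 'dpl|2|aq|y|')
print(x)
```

Scanning left to right: at [3:11] → '|2|aq|y|'.
Since nothing is captured, `findall` lists the 1 matched substring directly.

['|2|aq|y|']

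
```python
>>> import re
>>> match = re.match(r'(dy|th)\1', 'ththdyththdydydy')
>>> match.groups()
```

`\1` is not a pattern — it's the concrete string captured by group 1, re-applied verbatim.
`re.match` only tries the pattern at the start of the string.
The match spans [0:4] → 'thth'.
Captured: group 1 = 'th'.

('th',)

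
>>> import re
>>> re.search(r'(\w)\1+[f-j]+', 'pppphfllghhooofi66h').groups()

('p',)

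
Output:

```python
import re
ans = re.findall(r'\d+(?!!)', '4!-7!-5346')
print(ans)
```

['5346']

`(?!…)`/`(?<!…)` only lets a position through if the neighbouring text does NOT match; no characters are consumed.
Walking the string: at [6:10] → '5346'.
No capturing groups, so `findall` returns the 1 full match string.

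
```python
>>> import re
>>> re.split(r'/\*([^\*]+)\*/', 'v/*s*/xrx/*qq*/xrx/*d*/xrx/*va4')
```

Matches to split on: at [1:6] → '/*s*/'; at [9:15] → '/*qq*/'; at [18:23] → '/*d*/'.
Because the pattern has a capturing group, `split` also inserts each captured text between the pieces.

['v', 's', 'xrx', 'qq', 'xrx', 'd', 'xrx/*va4']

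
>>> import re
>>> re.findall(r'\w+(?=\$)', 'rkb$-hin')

['rkb']

The lookaround is zero-width — it requires the adjacent text to match without consuming it, so the asserted text isn't part of the match.
Since nothing is captured, `findall` lists the 1 matched substring directly.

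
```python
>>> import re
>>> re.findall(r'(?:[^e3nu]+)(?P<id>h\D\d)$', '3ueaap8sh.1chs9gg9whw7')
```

['hw7']

This matches one or more of any character except [e3nu] (non-capturing group); then the literal 'h', then a non-digit, then a digit (captured as 'id'); then anchored at the end.
One capturing group, so `findall` returns just the captured substring from the one match — 1 in all.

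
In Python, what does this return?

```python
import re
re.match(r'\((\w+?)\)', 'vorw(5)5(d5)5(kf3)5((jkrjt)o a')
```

`re.match` only tries the pattern at the start of the string.
Here the pattern fails at index 0, so the call returns None.

None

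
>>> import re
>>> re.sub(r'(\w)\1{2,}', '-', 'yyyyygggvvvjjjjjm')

After group 1 captures some text, `\1` only succeeds where that same text appears again.
Matches: at [0:5] → 'yyyyy'; at [5:8] → 'ggg'; at [8:11] → 'vvv'; at [11:16] → 'jjjjj'.
Every occurrence is swapped for '-'.

'----m'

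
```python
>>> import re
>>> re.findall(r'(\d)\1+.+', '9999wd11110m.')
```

['9']

After group 1 captures some text, `\1` only succeeds where that same text appears again.
`findall` collects group 1 from the one match (1 total).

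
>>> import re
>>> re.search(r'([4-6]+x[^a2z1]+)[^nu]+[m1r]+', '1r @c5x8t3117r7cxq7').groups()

('5x8t3',)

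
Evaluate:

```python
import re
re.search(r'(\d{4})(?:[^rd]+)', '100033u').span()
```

(0, 7)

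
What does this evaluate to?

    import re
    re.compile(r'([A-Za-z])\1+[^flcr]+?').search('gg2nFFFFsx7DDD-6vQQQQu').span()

`\1` is not a pattern — it's the concrete string captured by group 1, re-applied verbatim.
Unlike `match`, `search` isn't anchored — it looks for the pattern anywhere in the string.
The match spans [0:3] → 'gg2'.
Captured: group 1 = 'g'.

(0, 3)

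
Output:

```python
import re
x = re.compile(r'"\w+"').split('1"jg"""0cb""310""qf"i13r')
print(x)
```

['1', '"', '', '', 'i13r']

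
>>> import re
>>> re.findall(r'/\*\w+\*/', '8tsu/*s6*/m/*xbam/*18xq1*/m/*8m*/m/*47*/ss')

Matches: at [4:10] → '/*s6*/'; at [17:26] → '/*18xq1*/'; at [27:33] → '/*8m*/'; at [34:40] → '/*47*/'.
With no groups in the pattern, `findall` gives back each whole match — 4 here.

['/*s6*/', '/*18xq1*/', '/*8m*/', '/*47*/']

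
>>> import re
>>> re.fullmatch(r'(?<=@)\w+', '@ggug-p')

None

`re.fullmatch` is like wrapping the pattern in `^…$` (in single-line mode).
Here there's no way to consume every character, so the call returns None.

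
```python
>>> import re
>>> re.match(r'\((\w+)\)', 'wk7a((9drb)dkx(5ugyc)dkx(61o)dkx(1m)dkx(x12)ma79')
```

`match` is anchored at position 0; if the pattern doesn't fit there, it returns None.
Here the pattern fails at index 0, so the call returns None.

None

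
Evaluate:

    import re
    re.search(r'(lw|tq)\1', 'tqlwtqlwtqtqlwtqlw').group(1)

After group 1 captures some text, `\1` only succeeds where that same text appears again.
`re.search` scans for the first position where the pattern succeeds.
The match spans [8:12] → 'tqtq'.
Captured: group 1 = 'tq'.

'tq'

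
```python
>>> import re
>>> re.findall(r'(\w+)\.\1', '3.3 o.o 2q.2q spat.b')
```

['3', 'o', '2q']

`\1` is not a pattern — it's the concrete string captured by group 1, re-applied verbatim.
Walking the string: at [0:3] match '3.3', group 1 = '3'; at [4:7] match 'o.o', group 1 = 'o'; at [8:13] match '2q.2q', group 1 = '2q'.
One capturing group, so `findall` returns just the captured substring from each match — 3 in all.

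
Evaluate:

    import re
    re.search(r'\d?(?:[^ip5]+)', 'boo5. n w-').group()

'boo'

This matches optionally a digit; then one or more of any character except [ip5] (non-capturing group).
Unlike `match`, `search` isn't anchored — it looks for the pattern anywhere in the string.
The match spans [0:3] → 'boo'.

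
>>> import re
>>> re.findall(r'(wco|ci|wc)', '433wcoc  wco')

['wco', 'wco']

`|` is ordered: at each position the engine commits to the first alternative that works.
Because there's exactly one group, `findall` drops the full match and keeps group 1 from each hit.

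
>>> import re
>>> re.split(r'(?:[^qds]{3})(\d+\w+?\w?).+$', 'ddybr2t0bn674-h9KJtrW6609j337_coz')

The pattern matches exactly 3 of any character except [qds] (non-capturing group); then one or more of a digit, then one or more of a word character (lazy), then optionally a word character (captured); then one or more of any character; then anchored at the end.
A `+?`/`*?`/`{m,n}?` starts at its minimum and grows only as far as needed for what follows to match.
Matches to split on: at [2:33] → 'ybr2t0bn674-h9KJtrW6609j337_coz'.
The group in the pattern means `split` returns the separators' captures alongside the pieces.

['dd', '2t0', '']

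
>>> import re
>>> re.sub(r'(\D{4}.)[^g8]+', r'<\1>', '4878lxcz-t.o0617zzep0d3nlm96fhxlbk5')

'4878<lxcz->'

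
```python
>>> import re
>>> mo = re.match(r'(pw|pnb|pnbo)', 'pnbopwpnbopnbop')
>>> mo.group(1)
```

The match spans [0:3] → 'pnb'.
Captured: group 1 = 'pnb'.

'pnb'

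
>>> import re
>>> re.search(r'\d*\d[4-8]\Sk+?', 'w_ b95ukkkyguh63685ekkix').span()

The match spans [4:8] → '95uk'.

(4, 8)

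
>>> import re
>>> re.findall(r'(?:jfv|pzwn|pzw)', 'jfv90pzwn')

Alternation tries branches left to right and keeps the first one that lets the overall match succeed at that position.
Scanning left to right: at [0:3] → 'jfv'; at [5:9] → 'pzwn'.
Since nothing is captured, `findall` lists the 2 matched substrings directly.

['jfv', 'pzwn']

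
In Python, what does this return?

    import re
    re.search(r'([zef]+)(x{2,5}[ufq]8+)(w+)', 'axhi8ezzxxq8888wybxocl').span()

The pattern matches one or more of one of [zef] (captured); then 2 to 5 of a literal 'x', then one of [ufq], then one or more of a literal '8' (captured); then one or more of a literal 'w' (captured).
The match spans [5:16] → 'ezzxxq8888w'.

(5, 16)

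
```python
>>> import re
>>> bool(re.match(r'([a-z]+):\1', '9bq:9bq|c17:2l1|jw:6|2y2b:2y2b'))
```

After group 1 captures some text, `\1` only succeeds where that same text appears again.
With `match`, the pattern is implicitly anchored at the beginning.
Here the pattern fails at index 0, so the call returns None, and `bool(None)` is False.

False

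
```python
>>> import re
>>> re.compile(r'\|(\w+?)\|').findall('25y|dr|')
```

['dr']

Matches: at [3:7] match '|dr|', group 1 = 'dr'.
One capturing group, so `findall` returns just the captured substring from the one match — 1 in all.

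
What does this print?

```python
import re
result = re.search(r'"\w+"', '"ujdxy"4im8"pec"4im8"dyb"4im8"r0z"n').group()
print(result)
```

The match spans [0:7] → '"ujdxy"'.

"ujdxy"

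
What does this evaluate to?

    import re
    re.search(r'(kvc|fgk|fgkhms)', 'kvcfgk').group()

'kvc'

The match spans [0:3] → 'kvc'.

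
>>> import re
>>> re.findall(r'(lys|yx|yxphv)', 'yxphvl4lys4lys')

['yx', 'lys', 'lys']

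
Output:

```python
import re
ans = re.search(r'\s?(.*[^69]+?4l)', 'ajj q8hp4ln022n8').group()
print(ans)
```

ajj q8hp4l

This matches optionally whitespace; then zero or more of any character, then one or more of any character except [69] (lazy), then the literal '4l' (captured).
`re.search` scans for the first position where the pattern succeeds.
The match spans [0:10] → 'ajj q8hp4l'.
Captured: group 1 = 'ajj q8hp4l'.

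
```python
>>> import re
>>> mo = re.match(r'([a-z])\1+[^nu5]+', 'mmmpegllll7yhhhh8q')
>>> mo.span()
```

After group 1 captures some text, `\1` only succeeds where that same text appears again.
With `match`, the pattern is implicitly anchored at the beginning.
The match spans [0:18] → 'mmmpegllll7yhhhh8q'.
Captured: group 1 = 'm'.

(0, 18)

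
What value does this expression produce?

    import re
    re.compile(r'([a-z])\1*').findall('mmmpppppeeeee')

The backreference `\1` re-matches whatever the first group consumed, character for character.
Matches: at [0:3] match 'mmm', group 1 = 'm'; at [3:8] match 'ppppp', group 1 = 'p'; at [8:13] match 'eeeee', group 1 = 'e'.
Because there's exactly one group, `findall` drops the full match and keeps group 1 from each hit.

['m', 'p', 'e']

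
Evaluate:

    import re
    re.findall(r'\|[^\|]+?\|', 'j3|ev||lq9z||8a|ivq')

['|ev|', '|lq9z|', '|8a|']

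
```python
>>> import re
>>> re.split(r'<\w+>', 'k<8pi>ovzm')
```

Each match becomes a cut point; 2 segments remain.

['k', 'ovzm']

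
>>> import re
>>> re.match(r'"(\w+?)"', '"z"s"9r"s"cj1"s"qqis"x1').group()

`re.match` only tries the pattern at the start of the string.
The match spans [0:3] → '"z"'.
Captured: group 1 = 'z'.

'"z"'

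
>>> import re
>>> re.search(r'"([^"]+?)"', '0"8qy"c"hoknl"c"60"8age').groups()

('8qy',)

`search` walks the string left to right and returns the first match it finds.
The match spans [1:6] → '"8qy"'.
Captured: group 1 = '8qy'.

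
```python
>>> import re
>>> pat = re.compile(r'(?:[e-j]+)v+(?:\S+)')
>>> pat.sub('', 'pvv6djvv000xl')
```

'pvv6d'

Pattern: one or more of a character in [e-j] (non-capturing group); then one or more of a literal 'v'; then one or more of a non-whitespace character (non-capturing group).
`sub` substitutes '' at each match site.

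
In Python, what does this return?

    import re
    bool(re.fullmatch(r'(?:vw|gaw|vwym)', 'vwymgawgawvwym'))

False

`re.fullmatch` is like wrapping the pattern in `^…$` (in single-line mode).
Here the string isn't matched end-to-end, so the call returns None, and `bool(None)` is False.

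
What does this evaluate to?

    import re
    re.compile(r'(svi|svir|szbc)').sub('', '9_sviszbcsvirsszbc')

Alternation isn't longest-match — the leftmost alternative that fits at this position is chosen.
Matches: at [2:5] → 'svi'; at [5:9] → 'szbc'; at [9:12] → 'svi'; at [14:18] → 'szbc'.
Every occurrence is swapped for ''.

'9_rs'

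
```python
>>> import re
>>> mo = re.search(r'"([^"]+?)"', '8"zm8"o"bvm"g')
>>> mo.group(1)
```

The match spans [1:6] → '"zm8"'.
Captured: group 1 = 'zm8'.

'zm8'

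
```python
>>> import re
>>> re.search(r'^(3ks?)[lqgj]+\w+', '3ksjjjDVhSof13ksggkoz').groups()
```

('3ks',)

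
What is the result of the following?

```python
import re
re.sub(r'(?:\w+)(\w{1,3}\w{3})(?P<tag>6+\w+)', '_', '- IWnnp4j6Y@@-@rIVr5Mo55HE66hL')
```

'- _@@-@_'

The pattern matches one or more of a word character (non-capturing group); then 1 to 3 of a word character, then exactly 3 of a word character (captured); then one or more of a literal '6', then one or more of a word character (captured as 'tag').
Matches: at [2:11] → 'IWnnp4j6Y'; at [15:30] → 'rIVr5Mo55HE66hL'.
`sub` substitutes '_' at each match site.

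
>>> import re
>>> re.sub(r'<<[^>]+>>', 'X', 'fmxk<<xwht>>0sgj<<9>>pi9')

'fmxkX0sgjXpi9'

Matches: at [4:12] → '<<xwht>>'; at [16:21] → '<<9>>'.
Each match is replaced by 'X'.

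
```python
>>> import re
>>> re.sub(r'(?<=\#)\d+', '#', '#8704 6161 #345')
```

The lookaround is zero-width — it requires the adjacent text to match without consuming it, so the asserted text isn't part of the match.
Matches: at [1:5] → '8704'; at [12:15] → '345'.
`sub` substitutes '#' at each match site.

'## 6161 ##'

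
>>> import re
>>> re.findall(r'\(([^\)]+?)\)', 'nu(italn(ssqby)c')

Walking the string: at [2:15] match '(italn(ssqby)', group 1 = 'italn(ssqby'.
`findall` collects group 1 from the one match (1 total).

['italn(ssqby']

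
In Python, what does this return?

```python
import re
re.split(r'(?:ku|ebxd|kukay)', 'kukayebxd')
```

['', 'kay', '']

The regex engine tests alternatives in the order written; an earlier branch that matches wins even if a later one would match more.
Matches to split on: at [0:2] → 'ku'; at [5:9] → 'ebxd'.
Each match becomes a cut point; 3 segments remain.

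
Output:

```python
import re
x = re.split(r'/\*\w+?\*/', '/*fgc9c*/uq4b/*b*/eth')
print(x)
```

Matches to split on: at [0:9] → '/*fgc9c*/'; at [13:18] → '/*b*/'.
Splitting on the pattern gives 3 pieces.

['', 'uq4b', 'eth']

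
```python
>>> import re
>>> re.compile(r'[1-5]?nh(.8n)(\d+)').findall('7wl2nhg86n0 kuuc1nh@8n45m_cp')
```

[('@8n', '45')]

This matches optionally a character in [1-5], then the literal 'nh'; then any character, then the literal '8n' (captured); then one or more of a digit (captured).
Walking the string: at [16:24] match '1nh@8n45', groups = ('@8n', '45').
`findall` packs the 2 group values into a tuple for every match.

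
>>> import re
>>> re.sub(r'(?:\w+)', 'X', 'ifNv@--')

'X@--'

Pattern: one or more of a word character (non-capturing group).
Matches: at [0:4] → 'ifNv'.
Each match is replaced by 'X'.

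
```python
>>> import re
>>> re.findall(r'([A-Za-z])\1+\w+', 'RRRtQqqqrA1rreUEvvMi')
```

`\1` has to match the exact text group 1 already captured.
Matches: at [0:20] match 'RRRtQqqqrA1rreUEvvMi', group 1 = 'R'.
One capturing group, so `findall` returns just the captured substring from the one match — 1 in all.

['R']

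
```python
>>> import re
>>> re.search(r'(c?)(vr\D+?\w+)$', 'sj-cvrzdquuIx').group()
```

The pattern matches optionally a literal 'c' (captured); then the literal 'vr', then one or more of a non-digit (lazy), then one or more of a word character (captured); then anchored at the end.
`search` walks the string left to right and returns the first match it finds.
The match spans [3:13] → 'cvrzdquuIx'.
Captured: group 1 = 'c', group 2 = 'vrzdquuIx'.

'cvrzdquuIx'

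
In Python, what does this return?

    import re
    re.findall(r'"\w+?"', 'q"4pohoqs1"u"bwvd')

['"4pohoqs1"']

Matches: at [1:11] → '"4pohoqs1"'.
`findall` yields the raw match text (1 of them) because the pattern has no groups.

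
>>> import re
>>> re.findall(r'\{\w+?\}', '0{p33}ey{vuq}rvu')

['{p33}', '{vuq}']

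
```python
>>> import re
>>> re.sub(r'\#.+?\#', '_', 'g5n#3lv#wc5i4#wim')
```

'g5n_wc5i4#wim'

Matches: at [3:8] → '#3lv#'.
Each match is replaced by '_'.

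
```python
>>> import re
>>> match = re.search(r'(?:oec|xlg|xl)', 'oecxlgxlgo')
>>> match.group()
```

'oec'

`re.search` tries every starting position until one works.
The match spans [0:3] → 'oec'.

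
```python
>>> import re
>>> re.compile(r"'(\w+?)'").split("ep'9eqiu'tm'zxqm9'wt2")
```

['ep', '9eqiu', 'tm', 'zxqm9', 'wt2']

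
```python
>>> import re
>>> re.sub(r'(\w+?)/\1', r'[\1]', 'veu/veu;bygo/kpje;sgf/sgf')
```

The backreference `\1` re-matches whatever the first group consumed, character for character.
Matches: at [0:7] → 'veu/veu'; at [18:25] → 'sgf/sgf'.
Each match is replaced using the text its own group 1 captured.

'[veu];bygo/kpje;[sgf]'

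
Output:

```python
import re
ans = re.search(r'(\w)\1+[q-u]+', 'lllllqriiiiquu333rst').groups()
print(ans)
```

('l',)

`\1` has to match the exact text group 1 already captured.
`re.search` scans for the first position where the pattern succeeds.
The match spans [0:7] → 'lllllqr'.
Captured: group 1 = 'l'.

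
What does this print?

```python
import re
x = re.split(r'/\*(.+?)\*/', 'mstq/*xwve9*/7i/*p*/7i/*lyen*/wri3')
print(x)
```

With the lazy modifier that quantifier settles for the fewest repetitions that let the rest of the pattern succeed (the atoms after it are unaffected and can still be greedy).
Matches to split on: at [4:13] → '/*xwve9*/'; at [15:20] → '/*p*/'; at [22:30] → '/*lyen*/'.
`re.split` interleaves the captured-group text with the surrounding fragments.

['mstq', 'xwve9', '7i', 'p', '7i', 'lyen', 'wri3']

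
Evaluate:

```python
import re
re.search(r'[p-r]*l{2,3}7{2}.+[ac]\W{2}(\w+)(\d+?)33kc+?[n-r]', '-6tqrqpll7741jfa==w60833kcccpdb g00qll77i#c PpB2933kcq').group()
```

This matches zero or more of a character in [p-r], then 2 to 3 of the literal 'l', then exactly 2 of a literal '7'; then one or more of any character, then one of [ac], then exactly 2 of a non-word character; then one or more of a word character (captured); then one or more of a digit (lazy) (captured); then the literal '33k', then one or more of the literal 'c' (lazy), then a character in [n-r].
`re.search` tries every starting position until one works.
The match spans [3:29] → 'qrqpll7741jfa==w60833kcccp'.
Captured: group 1 = 'w60', group 2 = '8'.

'qrqpll7741jfa==w60833kcccp'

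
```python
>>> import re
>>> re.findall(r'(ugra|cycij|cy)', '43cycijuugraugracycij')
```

Alternation isn't longest-match — the leftmost alternative that fits at this position is chosen.
`findall` collects group 1 from each match (4 total).

['cycij', 'ugra', 'ugra', 'cycij']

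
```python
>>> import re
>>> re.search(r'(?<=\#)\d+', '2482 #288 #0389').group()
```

'288'

Because the assertion is zero-width, the text it checks is not consumed and won't appear in the result.
`search` walks the string left to right and returns the first match it finds.
The match spans [6:9] → '288'.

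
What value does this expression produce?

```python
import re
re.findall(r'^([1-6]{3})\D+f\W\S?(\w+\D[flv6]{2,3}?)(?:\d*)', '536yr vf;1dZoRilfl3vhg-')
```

This matches anchored at the start of the string; then exactly 3 of a character in [1-6] (captured); then one or more of a non-digit; then a literal 'f', then a non-word character, then optionally a non-whitespace character; then one or more of a word character, then a non-digit, then 2 to 3 of one of [flv6] (lazy) (captured); then zero or more of a digit (non-capturing group).
Scanning left to right: at [0:19] match '536yr vf;1dZoRilfl3', groups = ('536', 'dZoRilfl').
With 2 capturing groups, `findall` returns a 2-tuple per match.

[('536', 'dZoRilfl')]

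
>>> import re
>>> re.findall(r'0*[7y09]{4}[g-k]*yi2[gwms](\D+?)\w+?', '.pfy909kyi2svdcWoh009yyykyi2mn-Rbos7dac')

['v', 'n-']

The pattern matches zero or more of the literal '0', then exactly 4 of one of [7y09], then zero or more of a character in [g-k]; then the literal 'yi2', then one of [gwms]; then one or more of a non-digit (lazy) (captured); then one or more of a word character (lazy).
A non-greedy quantifier consumes as few characters as it can — just enough that the remainder of the pattern still matches from where it stops; whatever follows it matches normally.
Matches: at [3:14] match 'y909kyi2svd', group 1 = 'v'; at [18:32] match '009yyykyi2mn-R', group 1 = 'n-'.
One capturing group, so `findall` returns just the captured substring from each match — 2 in all.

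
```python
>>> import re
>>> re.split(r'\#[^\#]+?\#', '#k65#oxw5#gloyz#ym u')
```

['', 'oxw5', 'ym u']

Matches to split on: at [0:5] → '#k65#'; at [9:16] → '#gloyz#'.
Each match becomes a cut point; 3 segments remain.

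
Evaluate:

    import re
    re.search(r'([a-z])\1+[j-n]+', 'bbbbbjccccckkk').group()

`\1` has to match the exact text group 1 already captured.
The match spans [0:6] → 'bbbbbj'.

'bbbbbj'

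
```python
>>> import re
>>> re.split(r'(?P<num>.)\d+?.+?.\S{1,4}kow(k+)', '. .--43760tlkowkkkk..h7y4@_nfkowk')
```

['. .-', '-', 'kkkk', '..', 'h', 'k', '']

This matches any character (captured as 'num'); then one or more of a digit (lazy); then one or more of any character (lazy); then any character, then 1 to 4 of a non-whitespace character, then the literal 'kow'; then one or more of a literal 'k' (captured).
Lazy quantifiers expand one character at a time until the remainder of the pattern can match.
Matches to split on: at [4:19] → '-43760tlkowkkkk'; at [21:33] → 'h7y4@_nfkowk'.
The group in the pattern means `split` returns the separators' captures alongside the pieces.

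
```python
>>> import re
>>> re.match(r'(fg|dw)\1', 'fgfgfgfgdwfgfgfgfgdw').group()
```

'fgfg'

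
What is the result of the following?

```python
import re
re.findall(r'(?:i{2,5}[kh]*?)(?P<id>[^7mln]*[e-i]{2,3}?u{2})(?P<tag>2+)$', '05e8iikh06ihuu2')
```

The pattern matches 2 to 5 of the literal 'i', then zero or more of one of [kh] (lazy) (non-capturing group); then zero or more of any character except [7mln], then 2 to 3 of a character in [e-i] (lazy), then exactly 2 of the literal 'u' (captured as 'id'); then one or more of a literal '2' (captured as 'tag'); then anchored at the end.
Matches: at [4:15] match 'iikh06ihuu2', groups = ('kh06ihuu', '2').
2 groups means the one result is a tuple of 2 captured strings — 1 here.

[('kh06ihuu', '2')]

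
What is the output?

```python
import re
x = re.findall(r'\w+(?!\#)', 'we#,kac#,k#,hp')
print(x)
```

['w', 'ka', 'hp']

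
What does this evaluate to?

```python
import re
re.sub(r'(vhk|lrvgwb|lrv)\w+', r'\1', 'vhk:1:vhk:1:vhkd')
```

Each match is replaced using the text its own group 1 captured.

'vhk:1:vhk:1:vhk'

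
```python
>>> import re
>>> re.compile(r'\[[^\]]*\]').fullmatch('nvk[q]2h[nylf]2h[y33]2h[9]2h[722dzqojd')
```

`re.fullmatch` requires the pattern to consume the entire string.
Here there's no way to consume every character, so the call returns None.

None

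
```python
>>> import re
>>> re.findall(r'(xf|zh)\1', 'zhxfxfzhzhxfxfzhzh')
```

['xf', 'zh', 'xf', 'zh']

The backreference `\1` re-matches whatever the first group consumed, character for character.
With a single group, `findall` returns only what that group captured — 4 items.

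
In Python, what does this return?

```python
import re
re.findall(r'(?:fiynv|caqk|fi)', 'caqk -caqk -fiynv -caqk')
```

['caqk', 'caqk', 'fiynv', 'caqk']

Alternation tries branches left to right and keeps the first one that lets the overall match succeed at that position.
Matches: at [0:4] → 'caqk'; at [6:10] → 'caqk'; at [12:17] → 'fiynv'; at [19:23] → 'caqk'.
`findall` yields the raw match text (4 of them) because the pattern has no groups.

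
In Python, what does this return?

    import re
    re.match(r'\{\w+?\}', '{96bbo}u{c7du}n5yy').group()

'{96bbo}'

`re.match` won't scan ahead — the pattern has to work from the very first character.
The match spans [0:7] → '{96bbo}'.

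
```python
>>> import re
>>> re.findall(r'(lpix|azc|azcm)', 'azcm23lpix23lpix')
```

['azc', 'lpix', 'lpix']

The regex engine tests alternatives in the order written; an earlier branch that matches wins even if a later one would match more.
Scanning left to right: at [0:3] match 'azc', group 1 = 'azc'; at [6:10] match 'lpix', group 1 = 'lpix'; at [12:16] match 'lpix', group 1 = 'lpix'.
One capturing group, so `findall` returns just the captured substring from each match — 3 in all.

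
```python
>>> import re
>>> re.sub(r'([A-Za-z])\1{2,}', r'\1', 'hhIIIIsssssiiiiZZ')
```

`\1` is not a pattern — it's the concrete string captured by group 1, re-applied verbatim.
The replacement refers to a captured group, so each match is rewritten using its own captured text.

'hhIsiZZ'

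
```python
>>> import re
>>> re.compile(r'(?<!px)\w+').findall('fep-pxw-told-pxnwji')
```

['fep', 'pxw', 'told', 'pxnwji']

Because the assertion is negative and zero-width, positions next to the forbidden text are skipped.
Walking the string: at [0:3] → 'fep'; at [4:7] → 'pxw'; at [8:12] → 'told'; at [13:19] → 'pxnwji'.
With no groups in the pattern, `findall` gives back each whole match — 4 here.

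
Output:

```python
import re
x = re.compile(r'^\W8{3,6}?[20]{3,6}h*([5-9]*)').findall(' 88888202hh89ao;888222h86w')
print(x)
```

`findall` collects group 1 from the one match (1 total).

['89']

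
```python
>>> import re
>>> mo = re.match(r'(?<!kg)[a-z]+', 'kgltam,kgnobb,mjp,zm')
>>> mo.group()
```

'kgltam'

With `match`, the pattern is implicitly anchored at the beginning.
The match spans [0:6] → 'kgltam'.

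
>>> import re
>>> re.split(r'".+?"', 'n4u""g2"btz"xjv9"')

Matches to split on: at [3:8] → '""g2"'; at [11:17] → '"xjv9"'.
Each match becomes a cut point; 3 segments remain.

['n4u', 'btz', '']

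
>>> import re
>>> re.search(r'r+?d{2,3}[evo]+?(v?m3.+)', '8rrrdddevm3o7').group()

'rrrdddevm3o7'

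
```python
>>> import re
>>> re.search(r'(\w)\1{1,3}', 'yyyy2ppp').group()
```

'yyyy'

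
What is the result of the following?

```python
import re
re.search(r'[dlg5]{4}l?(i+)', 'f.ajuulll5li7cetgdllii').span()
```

(6, 12)

This matches exactly 4 of one of [dlg5], then optionally a literal 'l'; then one or more of a literal 'i' (captured).
Unlike `match`, `search` isn't anchored — it looks for the pattern anywhere in the string.
The match spans [6:12] → 'lll5li'.
Captured: group 1 = 'i'.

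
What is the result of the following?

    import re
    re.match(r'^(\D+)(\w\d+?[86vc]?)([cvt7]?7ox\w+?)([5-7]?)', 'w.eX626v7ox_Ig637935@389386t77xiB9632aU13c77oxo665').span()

(0, 12)

Pattern: anchored at the start of the string; then one or more of a non-digit (captured); then a word character, then one or more of a digit (lazy), then optionally one of [86vc] (captured); then optionally one of [cvt7], then the literal '7ox', then one or more of a word character (lazy) (captured); then optionally a character in [5-7] (captured).
The `?` after the quantifier makes it lazy — it takes as little as possible before letting the rest of the pattern try.
`re.match` only tries the pattern at the start of the string.
The match spans [0:12] → 'w.eX626v7ox_'.
Captured: group 1 = 'w.eX', group 2 = '626', group 3 = 'v7ox_', group 4 = ''.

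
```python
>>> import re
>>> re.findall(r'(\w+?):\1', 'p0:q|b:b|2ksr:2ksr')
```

['b', '2ksr']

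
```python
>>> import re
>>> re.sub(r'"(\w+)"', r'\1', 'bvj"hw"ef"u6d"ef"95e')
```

'bvjhwefu6def"95e'

Matches: at [3:7] → '"hw"'; at [9:14] → '"u6d"'.
Each match is replaced using the text its own group 1 captured.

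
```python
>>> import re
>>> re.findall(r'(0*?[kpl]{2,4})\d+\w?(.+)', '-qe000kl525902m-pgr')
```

[('000kl', '-pgr')]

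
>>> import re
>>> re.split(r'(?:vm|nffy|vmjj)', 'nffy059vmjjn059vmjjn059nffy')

The regex engine tests alternatives in the order written; an earlier branch that matches wins even if a later one would match more.
Matches to split on: at [0:4] → 'nffy'; at [7:9] → 'vm'; at [15:17] → 'vm'; at [23:27] → 'nffy'.
`split` removes every match and returns the 5 fragments in between.

['', '059', 'jjn059', 'jjn059', '']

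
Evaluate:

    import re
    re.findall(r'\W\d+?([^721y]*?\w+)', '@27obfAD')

['7obfAD']

The pattern matches a non-word character, then one or more of a digit (lazy); then zero or more of any character except [721y] (lazy), then one or more of a word character (captured).
Lazy quantifiers expand one character at a time until the remainder of the pattern can match.
Scanning left to right: at [0:8] match '@27obfAD', group 1 = '7obfAD'.
Because there's exactly one group, `findall` drops the full match and keeps group 1 from the one hit.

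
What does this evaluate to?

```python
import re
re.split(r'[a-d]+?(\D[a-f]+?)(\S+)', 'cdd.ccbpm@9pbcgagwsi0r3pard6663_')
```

Pattern: one or more of a character in [a-d] (lazy); then a non-digit, then one or more of a character in [a-f] (lazy) (captured); then one or more of a non-whitespace character (captured).
Matches to split on: at [0:32] → 'cdd.ccbpm@9pbcgagwsi0r3pard6663_'.
`re.split` interleaves the captured-group text with the surrounding fragments.

['', 'dd', '.ccbpm@9pbcgagwsi0r3pard6663_', '']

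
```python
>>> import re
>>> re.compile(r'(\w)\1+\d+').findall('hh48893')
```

['h']

`\1` is not a pattern — it's the concrete string captured by group 1, re-applied verbatim.
One capturing group, so `findall` returns just the captured substring from the one match — 1 in all.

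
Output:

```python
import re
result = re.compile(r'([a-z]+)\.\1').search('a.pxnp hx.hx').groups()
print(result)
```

The match spans [7:12] → 'hx.hx'.
Captured: group 1 = 'hx'.

('hx',)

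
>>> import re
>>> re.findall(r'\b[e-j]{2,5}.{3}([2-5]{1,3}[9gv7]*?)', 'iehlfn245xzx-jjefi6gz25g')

Pattern: a word boundary (`\b`, zero-width); then 2 to 5 of a character in [e-j], then exactly 3 of any character; then 1 to 3 of a character in [2-5], then zero or more of one of [9gv7] (lazy) (captured).
Lazy quantifiers expand one character at a time until the remainder of the pattern can match.
Matches: at [0:9] match 'iehlfn245', group 1 = '245'; at [13:23] match 'jjefi6gz25', group 1 = '25'.
Because there's exactly one group, `findall` drops the full match and keeps group 1 from each hit.

['245', '25']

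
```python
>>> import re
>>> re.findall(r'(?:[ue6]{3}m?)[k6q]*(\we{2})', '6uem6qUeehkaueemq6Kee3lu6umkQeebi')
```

['Uee', 'Kee', 'Qee']

This matches exactly 3 of one of [ue6], then optionally a literal 'm' (non-capturing group); then zero or more of one of [k6q]; then a word character, then exactly 2 of a literal 'e' (captured).
Scanning left to right: at [0:9] match '6uem6qUee', group 1 = 'Uee'; at [12:21] match 'ueemq6Kee', group 1 = 'Kee'; at [23:31] match 'u6umkQee', group 1 = 'Qee'.
One capturing group, so `findall` returns just the captured substring from each match — 3 in all.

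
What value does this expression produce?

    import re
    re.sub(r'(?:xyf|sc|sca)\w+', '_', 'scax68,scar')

Matches: at [0:6] → 'scax68'; at [7:11] → 'scar'.
Every occurrence is swapped for '_'.

'_,_'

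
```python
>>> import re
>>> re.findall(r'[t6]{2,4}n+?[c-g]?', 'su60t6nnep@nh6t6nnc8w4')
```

Because the quantifier is non-greedy, it stops expanding at the earliest point where the rest of the pattern can succeed.
`findall` yields the raw match text (2 of them) because the pattern has no groups.

['t6n', '6t6n']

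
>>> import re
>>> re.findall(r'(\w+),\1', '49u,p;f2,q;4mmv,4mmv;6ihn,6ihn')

`\1` has to match the exact text group 1 already captured.
With a single group, `findall` returns only what that group captured — 2 items.

['4mmv', '6ihn']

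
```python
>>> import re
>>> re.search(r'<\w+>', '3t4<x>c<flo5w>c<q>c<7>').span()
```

(3, 6)

`re.search` tries every starting position until one works.
The match spans [3:6] → '<x>'.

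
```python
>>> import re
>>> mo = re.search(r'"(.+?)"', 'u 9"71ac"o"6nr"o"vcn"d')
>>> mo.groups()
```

('71ac',)

With the lazy modifier that quantifier settles for the fewest repetitions that let the rest of the pattern succeed (the atoms after it are unaffected and can still be greedy).
`re.search` tries every starting position until one works.
The match spans [3:9] → '"71ac"'.
Captured: group 1 = '71ac'.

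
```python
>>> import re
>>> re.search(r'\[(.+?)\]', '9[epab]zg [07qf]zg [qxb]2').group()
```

'[epab]'

Lazy quantifiers expand one character at a time until the remainder of the pattern can match.
Unlike `match`, `search` isn't anchored — it looks for the pattern anywhere in the string.
The match spans [1:7] → '[epab]'.
Captured: group 1 = 'epab'.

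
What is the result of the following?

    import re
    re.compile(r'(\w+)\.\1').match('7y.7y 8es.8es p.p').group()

'7y.7y'

`\1` has to match the exact text group 1 already captured.
With `match`, the pattern is implicitly anchored at the beginning.
The match spans [0:5] → '7y.7y'.
Captured: group 1 = '7y'.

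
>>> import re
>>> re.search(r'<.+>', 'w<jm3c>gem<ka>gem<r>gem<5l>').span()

`re.search` tries every starting position until one works.
The match spans [1:27] → '<jm3c>gem<ka>gem<r>gem<5l>'.

(1, 27)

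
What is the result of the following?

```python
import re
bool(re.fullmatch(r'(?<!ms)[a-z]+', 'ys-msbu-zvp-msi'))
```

`re.fullmatch` is like wrapping the pattern in `^…$` (in single-line mode).
Here there's no way to consume every character, so the call returns None, and `bool(None)` is False.

False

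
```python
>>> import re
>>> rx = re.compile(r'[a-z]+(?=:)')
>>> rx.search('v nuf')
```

The `(?=…)`/`(?<=…)` assertion just peeks at neighbouring text; it doesn't advance the match position.
Here nothing in the string fits, so the call returns None.

None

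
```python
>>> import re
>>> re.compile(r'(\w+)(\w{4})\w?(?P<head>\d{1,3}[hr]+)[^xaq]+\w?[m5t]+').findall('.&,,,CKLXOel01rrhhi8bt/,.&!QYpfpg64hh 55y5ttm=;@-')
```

This matches one or more of a word character (captured); then exactly 4 of a word character (captured); then optionally a word character; then 1 to 3 of a digit, then one or more of one of [hr] (captured as 'head'); then one or more of any character except [xaq], then optionally a word character, then one or more of one of [m5t].
Walking the string: at [5:45] match 'CKLXOel01rrhhi8bt/,.&!QYpfpg64hh 55y5ttm', groups = ('CKLX', 'Oel0', '1rrhh').
With 3 capturing groups, `findall` returns a 3-tuple per match.

[('CKLX', 'Oel0', '1rrhh')]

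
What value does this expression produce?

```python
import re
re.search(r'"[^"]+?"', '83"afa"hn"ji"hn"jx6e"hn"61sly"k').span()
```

(2, 7)

The match spans [2:7] → '"afa"'.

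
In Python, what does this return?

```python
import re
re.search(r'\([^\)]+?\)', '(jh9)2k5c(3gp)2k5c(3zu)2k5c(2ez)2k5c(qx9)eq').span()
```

`search` walks the string left to right and returns the first match it finds.
The match spans [0:5] → '(jh9)'.

(0, 5)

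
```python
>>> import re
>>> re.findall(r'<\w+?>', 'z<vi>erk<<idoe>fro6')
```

Walking the string: at [1:5] → '<vi>'; at [9:15] → '<idoe>'.
Since nothing is captured, `findall` lists the 2 matched substrings directly.

['<vi>', '<idoe>']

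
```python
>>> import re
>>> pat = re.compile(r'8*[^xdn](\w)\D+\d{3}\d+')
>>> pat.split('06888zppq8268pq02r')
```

['06', 'p', 'pq02r']

This matches zero or more of the literal '8', then any character except [xdn]; then a word character (captured); then one or more of a non-digit, then exactly 3 of a digit, then one or more of a digit.
Matches to split on: at [2:13] → '888zppq8268'.
`re.split` interleaves the captured-group text with the surrounding fragments.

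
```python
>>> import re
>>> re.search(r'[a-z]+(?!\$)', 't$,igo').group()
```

'igo'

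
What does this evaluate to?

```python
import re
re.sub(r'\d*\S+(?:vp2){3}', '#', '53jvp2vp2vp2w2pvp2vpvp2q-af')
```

Pattern: zero or more of a digit; then one or more of a non-whitespace character, then the literal 'vp2' repeated 3 times.
Matches: at [0:12] → '53jvp2vp2vp2'.
Each match is replaced by '#'.

'#w2pvp2vpvp2q-af'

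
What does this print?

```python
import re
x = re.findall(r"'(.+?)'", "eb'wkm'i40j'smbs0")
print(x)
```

['wkm']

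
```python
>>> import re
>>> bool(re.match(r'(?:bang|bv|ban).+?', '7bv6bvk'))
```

False

With `match`, the pattern is implicitly anchored at the beginning.
Here position 0 doesn't satisfy it, so the call returns None, and `bool(None)` is False.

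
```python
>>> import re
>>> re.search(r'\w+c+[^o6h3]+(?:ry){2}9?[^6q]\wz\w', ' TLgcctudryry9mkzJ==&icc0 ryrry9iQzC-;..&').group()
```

'TLgcctudryry9mkzJ'

This matches one or more of a word character; then one or more of the literal 'c', then one or more of any character except [o6h3], then the literal 'ry' repeated 2 times; then optionally the literal '9', then any character except [6q], then a word character; then a literal 'z', then a word character.
`re.search` scans for the first position where the pattern succeeds.
The match spans [1:18] → 'TLgcctudryry9mkzJ'.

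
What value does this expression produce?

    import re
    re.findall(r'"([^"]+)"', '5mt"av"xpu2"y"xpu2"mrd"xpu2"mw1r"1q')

Walking the string: at [3:7] match '"av"', group 1 = 'av'; at [11:14] match '"y"', group 1 = 'y'; at [18:23] match '"mrd"', group 1 = 'mrd'; at [27:33] match '"mw1r"', group 1 = 'mw1r'.
`findall` collects group 1 from each match (4 total).

['av', 'y', 'mrd', 'mw1r']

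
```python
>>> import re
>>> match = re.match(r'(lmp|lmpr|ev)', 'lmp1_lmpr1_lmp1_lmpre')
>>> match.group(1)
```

'lmp'

`re.match` won't scan ahead — the pattern has to work from the very first character.
The match spans [0:3] → 'lmp'.
Captured: group 1 = 'lmp'.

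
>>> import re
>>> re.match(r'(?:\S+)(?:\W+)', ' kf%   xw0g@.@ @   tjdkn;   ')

The pattern matches one or more of a non-whitespace character (non-capturing group); then one or more of a non-word character (non-capturing group).
`re.match` only tries the pattern at the start of the string.
Here the pattern fails at index 0, so the call returns None.

None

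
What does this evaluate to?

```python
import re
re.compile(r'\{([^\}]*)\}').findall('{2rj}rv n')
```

`findall` collects group 1 from the one match (1 total).

['2rj']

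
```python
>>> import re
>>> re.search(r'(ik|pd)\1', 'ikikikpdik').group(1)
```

'ik'

The match spans [0:4] → 'ikik'.
Captured: group 1 = 'ik'.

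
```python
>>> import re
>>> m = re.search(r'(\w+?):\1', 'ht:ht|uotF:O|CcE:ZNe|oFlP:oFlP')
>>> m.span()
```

`\1` has to match the exact text group 1 already captured.
`re.search` scans for the first position where the pattern succeeds.
The match spans [0:5] → 'ht:ht'.
Captured: group 1 = 'ht'.

(0, 5)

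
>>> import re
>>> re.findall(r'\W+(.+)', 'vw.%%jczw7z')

['jczw7z']

This matches one or more of a non-word character; then one or more of any character (captured).
Matches: at [2:11] match '.%%jczw7z', group 1 = 'jczw7z'.
With a single group, `findall` returns only what that group captured — 1 item.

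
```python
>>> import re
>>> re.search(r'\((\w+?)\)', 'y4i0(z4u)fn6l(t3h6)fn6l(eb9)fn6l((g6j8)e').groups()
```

('z4u',)

`search` walks the string left to right and returns the first match it finds.
The match spans [4:9] → '(z4u)'.
Captured: group 1 = 'z4u'.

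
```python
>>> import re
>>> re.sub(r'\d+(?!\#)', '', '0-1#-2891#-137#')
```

'-1#-1#-7#'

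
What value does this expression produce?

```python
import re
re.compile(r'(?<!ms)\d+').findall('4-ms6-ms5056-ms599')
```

A negative assertion filters positions out without eating any characters.
Matches: at [0:1] → '4'; at [9:12] → '056'; at [16:18] → '99'.
With no groups in the pattern, `findall` gives back each whole match — 3 here.

['4', '056', '99']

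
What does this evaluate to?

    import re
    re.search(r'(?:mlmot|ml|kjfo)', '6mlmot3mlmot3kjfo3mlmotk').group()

'mlmot'

Alternation tries branches left to right and keeps the first one that lets the overall match succeed at that position.
`re.search` scans for the first position where the pattern succeeds.
The match spans [1:6] → 'mlmot'.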